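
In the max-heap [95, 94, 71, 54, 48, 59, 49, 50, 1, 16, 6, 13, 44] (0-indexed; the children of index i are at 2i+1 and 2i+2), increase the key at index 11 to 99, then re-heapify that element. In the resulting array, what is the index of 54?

set index 11 from 13 to 99 → [95, 94, 71, 54, 48, 59, 49, 50, 1, 16, 6, 99, 44]
99 > parent 59 at index 5, swap → [95, 94, 71, 54, 48, 99, 49, 50, 1, 16, 6, 59, 44]
99 > parent 71 at index 2, swap → [95, 94, 99, 54, 48, 71, 49, 50, 1, 16, 6, 59, 44]
99 > parent 95 at index 0, swap → [99, 94, 95, 54, 48, 71, 49, 50, 1, 16, 6, 59, 44]
resulting array: [99, 94, 95, 54, 48, 71, 49, 50, 1, 16, 6, 59, 44]

3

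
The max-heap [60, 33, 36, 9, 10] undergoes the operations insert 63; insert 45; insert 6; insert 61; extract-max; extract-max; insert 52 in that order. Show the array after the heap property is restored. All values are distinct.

[60, 52, 45, 33, 10, 36, 6, 9]

insert 63:
  append 63 at index 5 → [60, 33, 36, 9, 10, 63]
  63 > parent 36 at index 2, swap → [60, 33, 63, 9, 10, 36]
  63 > parent 60 at index 0, swap → [63, 33, 60, 9, 10, 36]
insert 45:
  append 45 at index 6 → [63, 33, 60, 9, 10, 36, 45] (no swap needed)
insert 6:
  append 6 at index 7 → [63, 33, 60, 9, 10, 36, 45, 6] (no swap needed)
insert 61:
  append 61 at index 8 → [63, 33, 60, 9, 10, 36, 45, 6, 61]
  61 > parent 9 at index 3, swap → [63, 33, 60, 61, 10, 36, 45, 6, 9]
  61 > parent 33 at index 1, swap → [63, 61, 60, 33, 10, 36, 45, 6, 9]
extract-max → returns 63:
  remove root 63; move last element 9 to root → [9, 61, 60, 33, 10, 36, 45, 6]
  9 vs larger child 61 at index 1, swap → [61, 9, 60, 33, 10, 36, 45, 6]
  9 vs larger child 33 at index 3, swap → [61, 33, 60, 9, 10, 36, 45, 6]
extract-max → returns 61:
  remove root 61; move last element 6 to root → [6, 33, 60, 9, 10, 36, 45]
  6 vs larger child 60 at index 2, swap → [60, 33, 6, 9, 10, 36, 45]
  6 vs larger child 45 at index 6, swap → [60, 33, 45, 9, 10, 36, 6]
insert 52:
  append 52 at index 7 → [60, 33, 45, 9, 10, 36, 6, 52]
  52 > parent 9 at index 3, swap → [60, 33, 45, 52, 10, 36, 6, 9]
  52 > parent 33 at index 1, swap → [60, 52, 45, 33, 10, 36, 6, 9]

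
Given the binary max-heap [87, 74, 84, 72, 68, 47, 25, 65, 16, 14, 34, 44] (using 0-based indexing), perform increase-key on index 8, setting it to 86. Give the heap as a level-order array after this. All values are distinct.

[87, 86, 84, 74, 68, 47, 25, 65, 72, 14, 34, 44]

set index 8 from 16 to 86 → [87, 74, 84, 72, 68, 47, 25, 65, 86, 14, 34, 44]
86 > parent 72 at index 3, swap → [87, 74, 84, 86, 68, 47, 25, 65, 72, 14, 34, 44]
86 > parent 74 at index 1, swap → [87, 86, 84, 74, 68, 47, 25, 65, 72, 14, 34, 44]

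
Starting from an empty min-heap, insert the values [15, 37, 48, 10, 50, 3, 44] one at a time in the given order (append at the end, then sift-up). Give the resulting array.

Insert 15:
  append 15 at index 0 → [15] (no swap needed)
Insert 37:
  append 37 at index 1 → [15, 37] (no swap needed)
Insert 48:
  append 48 at index 2 → [15, 37, 48] (no swap needed)
Insert 10:
  append 10 at index 3 → [15, 37, 48, 10]
  10 < parent 37 at index 1, swap → [15, 10, 48, 37]
  10 < parent 15 at index 0, swap → [10, 15, 48, 37]
Insert 50:
  append 50 at index 4 → [10, 15, 48, 37, 50] (no swap needed)
Insert 3:
  append 3 at index 5 → [10, 15, 48, 37, 50, 3]
  3 < parent 48 at index 2, swap → [10, 15, 3, 37, 50, 48]
  3 < parent 10 at index 0, swap → [3, 15, 10, 37, 50, 48]
Insert 44:
  append 44 at index 6 → [3, 15, 10, 37, 50, 48, 44] (no swap needed)

[3, 15, 10, 37, 50, 48, 44]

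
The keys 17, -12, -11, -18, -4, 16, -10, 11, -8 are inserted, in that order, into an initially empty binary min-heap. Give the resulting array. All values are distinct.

[-18, -12, -11, -8, -4, 16, -10, 17, 11]

Insert 17:
  append 17 at index 0 → [17] (no swap needed)
Insert -12:
  append -12 at index 1 → [17, -12]
  -12 < parent 17 at index 0, swap → [-12, 17]
Insert -11:
  append -11 at index 2 → [-12, 17, -11] (no swap needed)
Insert -18:
  append -18 at index 3 → [-12, 17, -11, -18]
  -18 < parent 17 at index 1, swap → [-12, -18, -11, 17]
  -18 < parent -12 at index 0, swap → [-18, -12, -11, 17]
Insert -4:
  append -4 at index 4 → [-18, -12, -11, 17, -4] (no swap needed)
Insert 16:
  append 16 at index 5 → [-18, -12, -11, 17, -4, 16] (no swap needed)
Insert -10:
  append -10 at index 6 → [-18, -12, -11, 17, -4, 16, -10] (no swap needed)
Insert 11:
  append 11 at index 7 → [-18, -12, -11, 17, -4, 16, -10, 11]
  11 < parent 17 at index 3, swap → [-18, -12, -11, 11, -4, 16, -10, 17]
Insert -8:
  append -8 at index 8 → [-18, -12, -11, 11, -4, 16, -10, 17, -8]
  -8 < parent 11 at index 3, swap → [-18, -12, -11, -8, -4, 16, -10, 17, 11]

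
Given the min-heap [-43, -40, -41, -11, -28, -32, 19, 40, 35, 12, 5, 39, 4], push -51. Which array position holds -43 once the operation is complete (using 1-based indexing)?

3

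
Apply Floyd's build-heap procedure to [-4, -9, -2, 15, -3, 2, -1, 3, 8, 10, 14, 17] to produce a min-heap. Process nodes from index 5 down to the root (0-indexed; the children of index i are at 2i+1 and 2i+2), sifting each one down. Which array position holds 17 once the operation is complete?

sift down from index 5: already satisfies heap property
sift down from index 4: already satisfies heap property
sift down from index 3:
  15 vs smaller child 3 at index 7, swap → [-4, -9, -2, 3, -3, 2, -1, 15, 8, 10, 14, 17]
sift down from index 2: already satisfies heap property
sift down from index 1: already satisfies heap property
sift down from index 0:
  -4 vs smaller child -9 at index 1, swap → [-9, -4, -2, 3, -3, 2, -1, 15, 8, 10, 14, 17]
resulting array: [-9, -4, -2, 3, -3, 2, -1, 15, 8, 10, 14, 17]

11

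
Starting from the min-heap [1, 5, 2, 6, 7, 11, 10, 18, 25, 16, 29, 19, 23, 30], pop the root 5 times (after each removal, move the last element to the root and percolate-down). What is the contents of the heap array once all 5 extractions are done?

[10, 16, 11, 18, 19, 29, 30, 23, 25]

extract-min #1 returns 1:
  remove root 1; move last element 30 to root → [30, 5, 2, 6, 7, 11, 10, 18, 25, 16, 29, 19, 23]
  30 vs smaller child 2 at index 2, swap → [2, 5, 30, 6, 7, 11, 10, 18, 25, 16, 29, 19, 23]
  30 vs smaller child 10 at index 6, swap → [2, 5, 10, 6, 7, 11, 30, 18, 25, 16, 29, 19, 23]
extract-min #2 returns 2:
  remove root 2; move last element 23 to root → [23, 5, 10, 6, 7, 11, 30, 18, 25, 16, 29, 19]
  23 vs smaller child 5 at index 1, swap → [5, 23, 10, 6, 7, 11, 30, 18, 25, 16, 29, 19]
  23 vs smaller child 6 at index 3, swap → [5, 6, 10, 23, 7, 11, 30, 18, 25, 16, 29, 19]
  23 vs smaller child 18 at index 7, swap → [5, 6, 10, 18, 7, 11, 30, 23, 25, 16, 29, 19]
extract-min #3 returns 5:
  remove root 5; move last element 19 to root → [19, 6, 10, 18, 7, 11, 30, 23, 25, 16, 29]
  19 vs smaller child 6 at index 1, swap → [6, 19, 10, 18, 7, 11, 30, 23, 25, 16, 29]
  19 vs smaller child 7 at index 4, swap → [6, 7, 10, 18, 19, 11, 30, 23, 25, 16, 29]
  19 vs smaller child 16 at index 9, swap → [6, 7, 10, 18, 16, 11, 30, 23, 25, 19, 29]
extract-min #4 returns 6:
  remove root 6; move last element 29 to root → [29, 7, 10, 18, 16, 11, 30, 23, 25, 19]
  29 vs smaller child 7 at index 1, swap → [7, 29, 10, 18, 16, 11, 30, 23, 25, 19]
  29 vs smaller child 16 at index 4, swap → [7, 16, 10, 18, 29, 11, 30, 23, 25, 19]
  29 vs only child 19 at index 9, swap → [7, 16, 10, 18, 19, 11, 30, 23, 25, 29]
extract-min #5 returns 7:
  remove root 7; move last element 29 to root → [29, 16, 10, 18, 19, 11, 30, 23, 25]
  29 vs smaller child 10 at index 2, swap → [10, 16, 29, 18, 19, 11, 30, 23, 25]
  29 vs smaller child 11 at index 5, swap → [10, 16, 11, 18, 19, 29, 30, 23, 25]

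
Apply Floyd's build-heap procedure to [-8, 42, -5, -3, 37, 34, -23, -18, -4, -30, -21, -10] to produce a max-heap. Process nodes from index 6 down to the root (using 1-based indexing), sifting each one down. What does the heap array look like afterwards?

[42, 37, 34, -3, -8, -5, -23, -18, -4, -30, -21, -10]

sift down from index 6: already satisfies heap property
sift down from index 5: already satisfies heap property
sift down from index 4: already satisfies heap property
sift down from index 3:
  -5 vs larger child 34 at index 6, swap → [-8, 42, 34, -3, 37, -5, -23, -18, -4, -30, -21, -10]
sift down from index 2: already satisfies heap property
sift down from index 1:
  -8 vs larger child 42 at index 2, swap → [42, -8, 34, -3, 37, -5, -23, -18, -4, -30, -21, -10]
  -8 vs larger child 37 at index 5, swap → [42, 37, 34, -3, -8, -5, -23, -18, -4, -30, -21, -10]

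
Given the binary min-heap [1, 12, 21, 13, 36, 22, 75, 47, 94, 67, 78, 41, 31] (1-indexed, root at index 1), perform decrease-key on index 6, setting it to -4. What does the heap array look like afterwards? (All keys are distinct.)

set index 6 from 22 to -4 → [1, 12, 21, 13, 36, -4, 75, 47, 94, 67, 78, 41, 31]
-4 < parent 21 at index 3, swap → [1, 12, -4, 13, 36, 21, 75, 47, 94, 67, 78, 41, 31]
-4 < parent 1 at index 1, swap → [-4, 12, 1, 13, 36, 21, 75, 47, 94, 67, 78, 41, 31]

[-4, 12, 1, 13, 36, 21, 75, 47, 94, 67, 78, 41, 31]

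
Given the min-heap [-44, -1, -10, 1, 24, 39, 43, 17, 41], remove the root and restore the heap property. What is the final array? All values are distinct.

[-10, -1, 39, 1, 24, 41, 43, 17]

remove root -44; move last element 41 to root → [41, -1, -10, 1, 24, 39, 43, 17]
41 vs smaller child -10 at index 2, swap → [-10, -1, 41, 1, 24, 39, 43, 17]
41 vs smaller child 39 at index 5, swap → [-10, -1, 39, 1, 24, 41, 43, 17]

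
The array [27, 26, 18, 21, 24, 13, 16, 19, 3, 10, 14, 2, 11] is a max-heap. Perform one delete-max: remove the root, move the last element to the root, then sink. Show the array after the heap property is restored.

[26, 24, 18, 21, 14, 13, 16, 19, 3, 10, 11, 2]

remove root 27; move last element 11 to root → [11, 26, 18, 21, 24, 13, 16, 19, 3, 10, 14, 2]
11 vs larger child 26 at index 1, swap → [26, 11, 18, 21, 24, 13, 16, 19, 3, 10, 14, 2]
11 vs larger child 24 at index 4, swap → [26, 24, 18, 21, 11, 13, 16, 19, 3, 10, 14, 2]
11 vs larger child 14 at index 10, swap → [26, 24, 18, 21, 14, 13, 16, 19, 3, 10, 11, 2]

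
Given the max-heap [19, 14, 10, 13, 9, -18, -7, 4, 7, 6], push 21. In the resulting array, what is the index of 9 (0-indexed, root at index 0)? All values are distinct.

10

append 21 at index 10 → [19, 14, 10, 13, 9, -18, -7, 4, 7, 6, 21]
21 > parent 9 at index 4, swap → [19, 14, 10, 13, 21, -18, -7, 4, 7, 6, 9]
21 > parent 14 at index 1, swap → [19, 21, 10, 13, 14, -18, -7, 4, 7, 6, 9]
21 > parent 19 at index 0, swap → [21, 19, 10, 13, 14, -18, -7, 4, 7, 6, 9]
resulting array: [21, 19, 10, 13, 14, -18, -7, 4, 7, 6, 9]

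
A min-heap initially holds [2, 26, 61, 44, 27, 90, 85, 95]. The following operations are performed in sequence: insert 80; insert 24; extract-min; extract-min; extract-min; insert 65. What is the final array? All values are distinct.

[27, 44, 61, 65, 80, 90, 85, 95]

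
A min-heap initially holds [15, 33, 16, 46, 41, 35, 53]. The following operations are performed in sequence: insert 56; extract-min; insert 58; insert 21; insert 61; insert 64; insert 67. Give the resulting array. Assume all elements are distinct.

insert 56:
  append 56 at index 7 → [15, 33, 16, 46, 41, 35, 53, 56] (no swap needed)
extract-min → returns 15:
  remove root 15; move last element 56 to root → [56, 33, 16, 46, 41, 35, 53]
  56 vs smaller child 16 at index 2, swap → [16, 33, 56, 46, 41, 35, 53]
  56 vs smaller child 35 at index 5, swap → [16, 33, 35, 46, 41, 56, 53]
insert 58:
  append 58 at index 7 → [16, 33, 35, 46, 41, 56, 53, 58] (no swap needed)
insert 21:
  append 21 at index 8 → [16, 33, 35, 46, 41, 56, 53, 58, 21]
  21 < parent 46 at index 3, swap → [16, 33, 35, 21, 41, 56, 53, 58, 46]
  21 < parent 33 at index 1, swap → [16, 21, 35, 33, 41, 56, 53, 58, 46]
insert 61:
  append 61 at index 9 → [16, 21, 35, 33, 41, 56, 53, 58, 46, 61] (no swap needed)
insert 64:
  append 64 at index 10 → [16, 21, 35, 33, 41, 56, 53, 58, 46, 61, 64] (no swap needed)
insert 67:
  append 67 at index 11 → [16, 21, 35, 33, 41, 56, 53, 58, 46, 61, 64, 67] (no swap needed)

[16, 21, 35, 33, 41, 56, 53, 58, 46, 61, 64, 67]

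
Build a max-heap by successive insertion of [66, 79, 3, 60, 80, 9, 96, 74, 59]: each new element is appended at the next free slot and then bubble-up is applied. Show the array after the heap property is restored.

[96, 79, 80, 74, 66, 3, 9, 60, 59]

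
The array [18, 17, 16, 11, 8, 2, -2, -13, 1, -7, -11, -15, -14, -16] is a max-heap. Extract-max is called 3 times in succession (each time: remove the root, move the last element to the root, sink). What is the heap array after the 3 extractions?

extract-max #1 returns 18:
  remove root 18; move last element -16 to root → [-16, 17, 16, 11, 8, 2, -2, -13, 1, -7, -11, -15, -14]
  -16 vs larger child 17 at index 1, swap → [17, -16, 16, 11, 8, 2, -2, -13, 1, -7, -11, -15, -14]
  -16 vs larger child 11 at index 3, swap → [17, 11, 16, -16, 8, 2, -2, -13, 1, -7, -11, -15, -14]
  -16 vs larger child 1 at index 8, swap → [17, 11, 16, 1, 8, 2, -2, -13, -16, -7, -11, -15, -14]
extract-max #2 returns 17:
  remove root 17; move last element -14 to root → [-14, 11, 16, 1, 8, 2, -2, -13, -16, -7, -11, -15]
  -14 vs larger child 16 at index 2, swap → [16, 11, -14, 1, 8, 2, -2, -13, -16, -7, -11, -15]
  -14 vs larger child 2 at index 5, swap → [16, 11, 2, 1, 8, -14, -2, -13, -16, -7, -11, -15]
extract-max #3 returns 16:
  remove root 16; move last element -15 to root → [-15, 11, 2, 1, 8, -14, -2, -13, -16, -7, -11]
  -15 vs larger child 11 at index 1, swap → [11, -15, 2, 1, 8, -14, -2, -13, -16, -7, -11]
  -15 vs larger child 8 at index 4, swap → [11, 8, 2, 1, -15, -14, -2, -13, -16, -7, -11]
  -15 vs larger child -7 at index 9, swap → [11, 8, 2, 1, -7, -14, -2, -13, -16, -15, -11]

[11, 8, 2, 1, -7, -14, -2, -13, -16, -15, -11]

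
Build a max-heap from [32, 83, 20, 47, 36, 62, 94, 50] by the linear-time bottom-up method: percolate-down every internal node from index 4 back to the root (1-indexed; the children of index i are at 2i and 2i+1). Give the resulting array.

sift down from index 4:
  47 vs only child 50 at index 8, swap → [32, 83, 20, 50, 36, 62, 94, 47]
sift down from index 3:
  20 vs larger child 94 at index 7, swap → [32, 83, 94, 50, 36, 62, 20, 47]
sift down from index 2: already satisfies heap property
sift down from index 1:
  32 vs larger child 94 at index 3, swap → [94, 83, 32, 50, 36, 62, 20, 47]
  32 vs larger child 62 at index 6, swap → [94, 83, 62, 50, 36, 32, 20, 47]

[94, 83, 62, 50, 36, 32, 20, 47]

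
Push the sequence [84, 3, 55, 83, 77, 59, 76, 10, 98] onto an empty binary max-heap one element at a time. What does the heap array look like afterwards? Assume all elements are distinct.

Insert 84:
  append 84 at index 0 → [84] (no swap needed)
Insert 3:
  append 3 at index 1 → [84, 3] (no swap needed)
Insert 55:
  append 55 at index 2 → [84, 3, 55] (no swap needed)
Insert 83:
  append 83 at index 3 → [84, 3, 55, 83]
  83 > parent 3 at index 1, swap → [84, 83, 55, 3]
Insert 77:
  append 77 at index 4 → [84, 83, 55, 3, 77] (no swap needed)
Insert 59:
  append 59 at index 5 → [84, 83, 55, 3, 77, 59]
  59 > parent 55 at index 2, swap → [84, 83, 59, 3, 77, 55]
Insert 76:
  append 76 at index 6 → [84, 83, 59, 3, 77, 55, 76]
  76 > parent 59 at index 2, swap → [84, 83, 76, 3, 77, 55, 59]
Insert 10:
  append 10 at index 7 → [84, 83, 76, 3, 77, 55, 59, 10]
  10 > parent 3 at index 3, swap → [84, 83, 76, 10, 77, 55, 59, 3]
Insert 98:
  append 98 at index 8 → [84, 83, 76, 10, 77, 55, 59, 3, 98]
  98 > parent 10 at index 3, swap → [84, 83, 76, 98, 77, 55, 59, 3, 10]
  98 > parent 83 at index 1, swap → [84, 98, 76, 83, 77, 55, 59, 3, 10]
  98 > parent 84 at index 0, swap → [98, 84, 76, 83, 77, 55, 59, 3, 10]

[98, 84, 76, 83, 77, 55, 59, 3, 10]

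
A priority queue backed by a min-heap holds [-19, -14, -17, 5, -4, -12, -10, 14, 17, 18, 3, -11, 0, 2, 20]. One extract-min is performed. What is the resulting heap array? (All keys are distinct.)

[-17, -14, -12, 5, -4, -11, -10, 14, 17, 18, 3, 20, 0, 2]

remove root -19; move last element 20 to root → [20, -14, -17, 5, -4, -12, -10, 14, 17, 18, 3, -11, 0, 2]
20 vs smaller child -17 at index 2, swap → [-17, -14, 20, 5, -4, -12, -10, 14, 17, 18, 3, -11, 0, 2]
20 vs smaller child -12 at index 5, swap → [-17, -14, -12, 5, -4, 20, -10, 14, 17, 18, 3, -11, 0, 2]
20 vs smaller child -11 at index 11, swap → [-17, -14, -12, 5, -4, -11, -10, 14, 17, 18, 3, 20, 0, 2]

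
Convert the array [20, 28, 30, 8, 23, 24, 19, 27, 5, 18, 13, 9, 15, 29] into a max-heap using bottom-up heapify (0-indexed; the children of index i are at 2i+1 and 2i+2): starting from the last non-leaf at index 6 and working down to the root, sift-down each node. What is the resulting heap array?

sift down from index 6:
  19 vs only child 29 at index 13, swap → [20, 28, 30, 8, 23, 24, 29, 27, 5, 18, 13, 9, 15, 19]
sift down from index 5: already satisfies heap property
sift down from index 4: already satisfies heap property
sift down from index 3:
  8 vs larger child 27 at index 7, swap → [20, 28, 30, 27, 23, 24, 29, 8, 5, 18, 13, 9, 15, 19]
sift down from index 2: already satisfies heap property
sift down from index 1: already satisfies heap property
sift down from index 0:
  20 vs larger child 30 at index 2, swap → [30, 28, 20, 27, 23, 24, 29, 8, 5, 18, 13, 9, 15, 19]
  20 vs larger child 29 at index 6, swap → [30, 28, 29, 27, 23, 24, 20, 8, 5, 18, 13, 9, 15, 19]

[30, 28, 29, 27, 23, 24, 20, 8, 5, 18, 13, 9, 15, 19]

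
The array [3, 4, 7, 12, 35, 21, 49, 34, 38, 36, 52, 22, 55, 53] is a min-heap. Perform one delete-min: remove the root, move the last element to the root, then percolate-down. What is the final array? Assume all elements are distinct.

[4, 12, 7, 34, 35, 21, 49, 53, 38, 36, 52, 22, 55]

remove root 3; move last element 53 to root → [53, 4, 7, 12, 35, 21, 49, 34, 38, 36, 52, 22, 55]
53 vs smaller child 4 at index 1, swap → [4, 53, 7, 12, 35, 21, 49, 34, 38, 36, 52, 22, 55]
53 vs smaller child 12 at index 3, swap → [4, 12, 7, 53, 35, 21, 49, 34, 38, 36, 52, 22, 55]
53 vs smaller child 34 at index 7, swap → [4, 12, 7, 34, 35, 21, 49, 53, 38, 36, 52, 22, 55]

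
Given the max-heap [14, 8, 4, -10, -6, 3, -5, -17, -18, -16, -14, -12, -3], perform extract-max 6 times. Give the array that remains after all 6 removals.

[-6, -10, -12, -17, -16, -18, -14]

extract-max #1 returns 14:
  remove root 14; move last element -3 to root → [-3, 8, 4, -10, -6, 3, -5, -17, -18, -16, -14, -12]
  -3 vs larger child 8 at index 1, swap → [8, -3, 4, -10, -6, 3, -5, -17, -18, -16, -14, -12]
extract-max #2 returns 8:
  remove root 8; move last element -12 to root → [-12, -3, 4, -10, -6, 3, -5, -17, -18, -16, -14]
  -12 vs larger child 4 at index 2, swap → [4, -3, -12, -10, -6, 3, -5, -17, -18, -16, -14]
  -12 vs larger child 3 at index 5, swap → [4, -3, 3, -10, -6, -12, -5, -17, -18, -16, -14]
extract-max #3 returns 4:
  remove root 4; move last element -14 to root → [-14, -3, 3, -10, -6, -12, -5, -17, -18, -16]
  -14 vs larger child 3 at index 2, swap → [3, -3, -14, -10, -6, -12, -5, -17, -18, -16]
  -14 vs larger child -5 at index 6, swap → [3, -3, -5, -10, -6, -12, -14, -17, -18, -16]
extract-max #4 returns 3:
  remove root 3; move last element -16 to root → [-16, -3, -5, -10, -6, -12, -14, -17, -18]
  -16 vs larger child -3 at index 1, swap → [-3, -16, -5, -10, -6, -12, -14, -17, -18]
  -16 vs larger child -6 at index 4, swap → [-3, -6, -5, -10, -16, -12, -14, -17, -18]
extract-max #5 returns -3:
  remove root -3; move last element -18 to root → [-18, -6, -5, -10, -16, -12, -14, -17]
  -18 vs larger child -5 at index 2, swap → [-5, -6, -18, -10, -16, -12, -14, -17]
  -18 vs larger child -12 at index 5, swap → [-5, -6, -12, -10, -16, -18, -14, -17]
extract-max #6 returns -5:
  remove root -5; move last element -17 to root → [-17, -6, -12, -10, -16, -18, -14]
  -17 vs larger child -6 at index 1, swap → [-6, -17, -12, -10, -16, -18, -14]
  -17 vs larger child -10 at index 3, swap → [-6, -10, -12, -17, -16, -18, -14]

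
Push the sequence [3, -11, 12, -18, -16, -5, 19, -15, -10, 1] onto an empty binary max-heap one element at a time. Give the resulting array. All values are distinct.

[19, 1, 12, -11, -10, -5, 3, -18, -15, -16]

Insert 3:
  append 3 at index 0 → [3] (no swap needed)
Insert -11:
  append -11 at index 1 → [3, -11] (no swap needed)
Insert 12:
  append 12 at index 2 → [3, -11, 12]
  12 > parent 3 at index 0, swap → [12, -11, 3]
Insert -18:
  append -18 at index 3 → [12, -11, 3, -18] (no swap needed)
Insert -16:
  append -16 at index 4 → [12, -11, 3, -18, -16] (no swap needed)
Insert -5:
  append -5 at index 5 → [12, -11, 3, -18, -16, -5] (no swap needed)
Insert 19:
  append 19 at index 6 → [12, -11, 3, -18, -16, -5, 19]
  19 > parent 3 at index 2, swap → [12, -11, 19, -18, -16, -5, 3]
  19 > parent 12 at index 0, swap → [19, -11, 12, -18, -16, -5, 3]
Insert -15:
  append -15 at index 7 → [19, -11, 12, -18, -16, -5, 3, -15]
  -15 > parent -18 at index 3, swap → [19, -11, 12, -15, -16, -5, 3, -18]
Insert -10:
  append -10 at index 8 → [19, -11, 12, -15, -16, -5, 3, -18, -10]
  -10 > parent -15 at index 3, swap → [19, -11, 12, -10, -16, -5, 3, -18, -15]
  -10 > parent -11 at index 1, swap → [19, -10, 12, -11, -16, -5, 3, -18, -15]
Insert 1:
  append 1 at index 9 → [19, -10, 12, -11, -16, -5, 3, -18, -15, 1]
  1 > parent -16 at index 4, swap → [19, -10, 12, -11, 1, -5, 3, -18, -15, -16]
  1 > parent -10 at index 1, swap → [19, 1, 12, -11, -10, -5, 3, -18, -15, -16]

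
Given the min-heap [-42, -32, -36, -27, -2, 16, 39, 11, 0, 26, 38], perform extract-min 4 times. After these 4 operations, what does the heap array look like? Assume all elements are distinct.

[-2, 0, 16, 11, 26, 38, 39]

extract-min #1 returns -42:
  remove root -42; move last element 38 to root → [38, -32, -36, -27, -2, 16, 39, 11, 0, 26]
  38 vs smaller child -36 at index 2, swap → [-36, -32, 38, -27, -2, 16, 39, 11, 0, 26]
  38 vs smaller child 16 at index 5, swap → [-36, -32, 16, -27, -2, 38, 39, 11, 0, 26]
extract-min #2 returns -36:
  remove root -36; move last element 26 to root → [26, -32, 16, -27, -2, 38, 39, 11, 0]
  26 vs smaller child -32 at index 1, swap → [-32, 26, 16, -27, -2, 38, 39, 11, 0]
  26 vs smaller child -27 at index 3, swap → [-32, -27, 16, 26, -2, 38, 39, 11, 0]
  26 vs smaller child 0 at index 8, swap → [-32, -27, 16, 0, -2, 38, 39, 11, 26]
extract-min #3 returns -32:
  remove root -32; move last element 26 to root → [26, -27, 16, 0, -2, 38, 39, 11]
  26 vs smaller child -27 at index 1, swap → [-27, 26, 16, 0, -2, 38, 39, 11]
  26 vs smaller child -2 at index 4, swap → [-27, -2, 16, 0, 26, 38, 39, 11]
extract-min #4 returns -27:
  remove root -27; move last element 11 to root → [11, -2, 16, 0, 26, 38, 39]
  11 vs smaller child -2 at index 1, swap → [-2, 11, 16, 0, 26, 38, 39]
  11 vs smaller child 0 at index 3, swap → [-2, 0, 16, 11, 26, 38, 39]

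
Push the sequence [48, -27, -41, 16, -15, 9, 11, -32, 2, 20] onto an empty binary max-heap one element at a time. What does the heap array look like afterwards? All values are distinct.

Insert 48:
  append 48 at index 0 → [48] (no swap needed)
Insert -27:
  append -27 at index 1 → [48, -27] (no swap needed)
Insert -41:
  append -41 at index 2 → [48, -27, -41] (no swap needed)
Insert 16:
  append 16 at index 3 → [48, -27, -41, 16]
  16 > parent -27 at index 1, swap → [48, 16, -41, -27]
Insert -15:
  append -15 at index 4 → [48, 16, -41, -27, -15] (no swap needed)
Insert 9:
  append 9 at index 5 → [48, 16, -41, -27, -15, 9]
  9 > parent -41 at index 2, swap → [48, 16, 9, -27, -15, -41]
Insert 11:
  append 11 at index 6 → [48, 16, 9, -27, -15, -41, 11]
  11 > parent 9 at index 2, swap → [48, 16, 11, -27, -15, -41, 9]
Insert -32:
  append -32 at index 7 → [48, 16, 11, -27, -15, -41, 9, -32] (no swap needed)
Insert 2:
  append 2 at index 8 → [48, 16, 11, -27, -15, -41, 9, -32, 2]
  2 > parent -27 at index 3, swap → [48, 16, 11, 2, -15, -41, 9, -32, -27]
Insert 20:
  append 20 at index 9 → [48, 16, 11, 2, -15, -41, 9, -32, -27, 20]
  20 > parent -15 at index 4, swap → [48, 16, 11, 2, 20, -41, 9, -32, -27, -15]
  20 > parent 16 at index 1, swap → [48, 20, 11, 2, 16, -41, 9, -32, -27, -15]

[48, 20, 11, 2, 16, -41, 9, -32, -27, -15]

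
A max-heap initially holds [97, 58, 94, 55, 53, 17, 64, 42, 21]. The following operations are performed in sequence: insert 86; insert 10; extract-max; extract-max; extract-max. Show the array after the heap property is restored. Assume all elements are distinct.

[64, 58, 21, 55, 53, 17, 10, 42]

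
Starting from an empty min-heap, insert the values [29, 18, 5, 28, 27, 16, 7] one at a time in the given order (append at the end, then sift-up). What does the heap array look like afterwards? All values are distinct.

[5, 27, 7, 29, 28, 18, 16]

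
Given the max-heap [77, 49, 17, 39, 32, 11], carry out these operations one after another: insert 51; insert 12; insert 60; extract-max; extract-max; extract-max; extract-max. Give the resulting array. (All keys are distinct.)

insert 51:
  append 51 at index 6 → [77, 49, 17, 39, 32, 11, 51]
  51 > parent 17 at index 2, swap → [77, 49, 51, 39, 32, 11, 17]
insert 12:
  append 12 at index 7 → [77, 49, 51, 39, 32, 11, 17, 12] (no swap needed)
insert 60:
  append 60 at index 8 → [77, 49, 51, 39, 32, 11, 17, 12, 60]
  60 > parent 39 at index 3, swap → [77, 49, 51, 60, 32, 11, 17, 12, 39]
  60 > parent 49 at index 1, swap → [77, 60, 51, 49, 32, 11, 17, 12, 39]
extract-max → returns 77:
  remove root 77; move last element 39 to root → [39, 60, 51, 49, 32, 11, 17, 12]
  39 vs larger child 60 at index 1, swap → [60, 39, 51, 49, 32, 11, 17, 12]
  39 vs larger child 49 at index 3, swap → [60, 49, 51, 39, 32, 11, 17, 12]
extract-max → returns 60:
  remove root 60; move last element 12 to root → [12, 49, 51, 39, 32, 11, 17]
  12 vs larger child 51 at index 2, swap → [51, 49, 12, 39, 32, 11, 17]
  12 vs larger child 17 at index 6, swap → [51, 49, 17, 39, 32, 11, 12]
extract-max → returns 51:
  remove root 51; move last element 12 to root → [12, 49, 17, 39, 32, 11]
  12 vs larger child 49 at index 1, swap → [49, 12, 17, 39, 32, 11]
  12 vs larger child 39 at index 3, swap → [49, 39, 17, 12, 32, 11]
extract-max → returns 49:
  remove root 49; move last element 11 to root → [11, 39, 17, 12, 32]
  11 vs larger child 39 at index 1, swap → [39, 11, 17, 12, 32]
  11 vs larger child 32 at index 4, swap → [39, 32, 17, 12, 11]

[39, 32, 17, 12, 11]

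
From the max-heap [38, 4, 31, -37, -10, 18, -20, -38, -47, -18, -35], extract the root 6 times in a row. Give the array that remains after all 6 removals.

[-20, -37, -35, -38, -47]

extract-max #1 returns 38:
  remove root 38; move last element -35 to root → [-35, 4, 31, -37, -10, 18, -20, -38, -47, -18]
  -35 vs larger child 31 at index 2, swap → [31, 4, -35, -37, -10, 18, -20, -38, -47, -18]
  -35 vs larger child 18 at index 5, swap → [31, 4, 18, -37, -10, -35, -20, -38, -47, -18]
extract-max #2 returns 31:
  remove root 31; move last element -18 to root → [-18, 4, 18, -37, -10, -35, -20, -38, -47]
  -18 vs larger child 18 at index 2, swap → [18, 4, -18, -37, -10, -35, -20, -38, -47]
extract-max #3 returns 18:
  remove root 18; move last element -47 to root → [-47, 4, -18, -37, -10, -35, -20, -38]
  -47 vs larger child 4 at index 1, swap → [4, -47, -18, -37, -10, -35, -20, -38]
  -47 vs larger child -10 at index 4, swap → [4, -10, -18, -37, -47, -35, -20, -38]
extract-max #4 returns 4:
  remove root 4; move last element -38 to root → [-38, -10, -18, -37, -47, -35, -20]
  -38 vs larger child -10 at index 1, swap → [-10, -38, -18, -37, -47, -35, -20]
  -38 vs larger child -37 at index 3, swap → [-10, -37, -18, -38, -47, -35, -20]
extract-max #5 returns -10:
  remove root -10; move last element -20 to root → [-20, -37, -18, -38, -47, -35]
  -20 vs larger child -18 at index 2, swap → [-18, -37, -20, -38, -47, -35]
extract-max #6 returns -18:
  remove root -18; move last element -35 to root → [-35, -37, -20, -38, -47]
  -35 vs larger child -20 at index 2, swap → [-20, -37, -35, -38, -47]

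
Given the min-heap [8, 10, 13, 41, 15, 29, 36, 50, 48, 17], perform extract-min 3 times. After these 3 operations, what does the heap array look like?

[15, 17, 29, 41, 50, 48, 36]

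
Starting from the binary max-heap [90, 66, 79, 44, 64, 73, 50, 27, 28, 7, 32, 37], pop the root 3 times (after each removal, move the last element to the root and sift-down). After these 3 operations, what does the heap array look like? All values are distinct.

[66, 64, 50, 44, 7, 37, 32, 27, 28]

extract-max #1 returns 90:
  remove root 90; move last element 37 to root → [37, 66, 79, 44, 64, 73, 50, 27, 28, 7, 32]
  37 vs larger child 79 at index 2, swap → [79, 66, 37, 44, 64, 73, 50, 27, 28, 7, 32]
  37 vs larger child 73 at index 5, swap → [79, 66, 73, 44, 64, 37, 50, 27, 28, 7, 32]
extract-max #2 returns 79:
  remove root 79; move last element 32 to root → [32, 66, 73, 44, 64, 37, 50, 27, 28, 7]
  32 vs larger child 73 at index 2, swap → [73, 66, 32, 44, 64, 37, 50, 27, 28, 7]
  32 vs larger child 50 at index 6, swap → [73, 66, 50, 44, 64, 37, 32, 27, 28, 7]
extract-max #3 returns 73:
  remove root 73; move last element 7 to root → [7, 66, 50, 44, 64, 37, 32, 27, 28]
  7 vs larger child 66 at index 1, swap → [66, 7, 50, 44, 64, 37, 32, 27, 28]
  7 vs larger child 64 at index 4, swap → [66, 64, 50, 44, 7, 37, 32, 27, 28]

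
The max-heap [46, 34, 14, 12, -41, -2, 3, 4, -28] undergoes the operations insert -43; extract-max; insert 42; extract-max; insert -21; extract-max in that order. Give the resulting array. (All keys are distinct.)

[14, 12, 3, 4, -21, -2, -41, -43, -28]

insert -43:
  append -43 at index 9 → [46, 34, 14, 12, -41, -2, 3, 4, -28, -43] (no swap needed)
extract-max → returns 46:
  remove root 46; move last element -43 to root → [-43, 34, 14, 12, -41, -2, 3, 4, -28]
  -43 vs larger child 34 at index 1, swap → [34, -43, 14, 12, -41, -2, 3, 4, -28]
  -43 vs larger child 12 at index 3, swap → [34, 12, 14, -43, -41, -2, 3, 4, -28]
  -43 vs larger child 4 at index 7, swap → [34, 12, 14, 4, -41, -2, 3, -43, -28]
insert 42:
  append 42 at index 9 → [34, 12, 14, 4, -41, -2, 3, -43, -28, 42]
  42 > parent -41 at index 4, swap → [34, 12, 14, 4, 42, -2, 3, -43, -28, -41]
  42 > parent 12 at index 1, swap → [34, 42, 14, 4, 12, -2, 3, -43, -28, -41]
  42 > parent 34 at index 0, swap → [42, 34, 14, 4, 12, -2, 3, -43, -28, -41]
extract-max → returns 42:
  remove root 42; move last element -41 to root → [-41, 34, 14, 4, 12, -2, 3, -43, -28]
  -41 vs larger child 34 at index 1, swap → [34, -41, 14, 4, 12, -2, 3, -43, -28]
  -41 vs larger child 12 at index 4, swap → [34, 12, 14, 4, -41, -2, 3, -43, -28]
insert -21:
  append -21 at index 9 → [34, 12, 14, 4, -41, -2, 3, -43, -28, -21]
  -21 > parent -41 at index 4, swap → [34, 12, 14, 4, -21, -2, 3, -43, -28, -41]
extract-max → returns 34:
  remove root 34; move last element -41 to root → [-41, 12, 14, 4, -21, -2, 3, -43, -28]
  -41 vs larger child 14 at index 2, swap → [14, 12, -41, 4, -21, -2, 3, -43, -28]
  -41 vs larger child 3 at index 6, swap → [14, 12, 3, 4, -21, -2, -41, -43, -28]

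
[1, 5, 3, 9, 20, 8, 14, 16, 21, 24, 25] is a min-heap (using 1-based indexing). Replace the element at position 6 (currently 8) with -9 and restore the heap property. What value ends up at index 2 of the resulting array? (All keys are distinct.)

5

set index 6 from 8 to -9 → [1, 5, 3, 9, 20, -9, 14, 16, 21, 24, 25]
-9 < parent 3 at index 3, swap → [1, 5, -9, 9, 20, 3, 14, 16, 21, 24, 25]
-9 < parent 1 at index 1, swap → [-9, 5, 1, 9, 20, 3, 14, 16, 21, 24, 25]
resulting array: [-9, 5, 1, 9, 20, 3, 14, 16, 21, 24, 25]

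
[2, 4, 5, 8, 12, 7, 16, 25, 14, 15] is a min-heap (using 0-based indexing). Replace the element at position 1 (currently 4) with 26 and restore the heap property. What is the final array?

set index 1 from 4 to 26 → [2, 26, 5, 8, 12, 7, 16, 25, 14, 15]
26 vs smaller child 8 at index 3, swap → [2, 8, 5, 26, 12, 7, 16, 25, 14, 15]
26 vs smaller child 14 at index 8, swap → [2, 8, 5, 14, 12, 7, 16, 25, 26, 15]

[2, 8, 5, 14, 12, 7, 16, 25, 26, 15]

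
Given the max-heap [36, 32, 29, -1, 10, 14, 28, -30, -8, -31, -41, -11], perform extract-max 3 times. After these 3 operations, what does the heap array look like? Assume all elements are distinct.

extract-max #1 returns 36:
  remove root 36; move last element -11 to root → [-11, 32, 29, -1, 10, 14, 28, -30, -8, -31, -41]
  -11 vs larger child 32 at index 1, swap → [32, -11, 29, -1, 10, 14, 28, -30, -8, -31, -41]
  -11 vs larger child 10 at index 4, swap → [32, 10, 29, -1, -11, 14, 28, -30, -8, -31, -41]
extract-max #2 returns 32:
  remove root 32; move last element -41 to root → [-41, 10, 29, -1, -11, 14, 28, -30, -8, -31]
  -41 vs larger child 29 at index 2, swap → [29, 10, -41, -1, -11, 14, 28, -30, -8, -31]
  -41 vs larger child 28 at index 6, swap → [29, 10, 28, -1, -11, 14, -41, -30, -8, -31]
extract-max #3 returns 29:
  remove root 29; move last element -31 to root → [-31, 10, 28, -1, -11, 14, -41, -30, -8]
  -31 vs larger child 28 at index 2, swap → [28, 10, -31, -1, -11, 14, -41, -30, -8]
  -31 vs larger child 14 at index 5, swap → [28, 10, 14, -1, -11, -31, -41, -30, -8]

[28, 10, 14, -1, -11, -31, -41, -30, -8]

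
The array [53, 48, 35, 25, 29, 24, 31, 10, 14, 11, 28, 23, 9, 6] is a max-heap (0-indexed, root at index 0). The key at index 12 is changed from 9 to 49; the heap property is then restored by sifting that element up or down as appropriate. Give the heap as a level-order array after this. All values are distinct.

set index 12 from 9 to 49 → [53, 48, 35, 25, 29, 24, 31, 10, 14, 11, 28, 23, 49, 6]
49 > parent 24 at index 5, swap → [53, 48, 35, 25, 29, 49, 31, 10, 14, 11, 28, 23, 24, 6]
49 > parent 35 at index 2, swap → [53, 48, 49, 25, 29, 35, 31, 10, 14, 11, 28, 23, 24, 6]

[53, 48, 49, 25, 29, 35, 31, 10, 14, 11, 28, 23, 24, 6]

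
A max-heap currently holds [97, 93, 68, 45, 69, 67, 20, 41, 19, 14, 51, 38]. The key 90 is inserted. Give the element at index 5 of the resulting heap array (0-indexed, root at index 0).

68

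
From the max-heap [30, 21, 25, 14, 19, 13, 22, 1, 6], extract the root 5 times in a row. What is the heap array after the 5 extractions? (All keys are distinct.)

extract-max #1 returns 30:
  remove root 30; move last element 6 to root → [6, 21, 25, 14, 19, 13, 22, 1]
  6 vs larger child 25 at index 2, swap → [25, 21, 6, 14, 19, 13, 22, 1]
  6 vs larger child 22 at index 6, swap → [25, 21, 22, 14, 19, 13, 6, 1]
extract-max #2 returns 25:
  remove root 25; move last element 1 to root → [1, 21, 22, 14, 19, 13, 6]
  1 vs larger child 22 at index 2, swap → [22, 21, 1, 14, 19, 13, 6]
  1 vs larger child 13 at index 5, swap → [22, 21, 13, 14, 19, 1, 6]
extract-max #3 returns 22:
  remove root 22; move last element 6 to root → [6, 21, 13, 14, 19, 1]
  6 vs larger child 21 at index 1, swap → [21, 6, 13, 14, 19, 1]
  6 vs larger child 19 at index 4, swap → [21, 19, 13, 14, 6, 1]
extract-max #4 returns 21:
  remove root 21; move last element 1 to root → [1, 19, 13, 14, 6]
  1 vs larger child 19 at index 1, swap → [19, 1, 13, 14, 6]
  1 vs larger child 14 at index 3, swap → [19, 14, 13, 1, 6]
extract-max #5 returns 19:
  remove root 19; move last element 6 to root → [6, 14, 13, 1]
  6 vs larger child 14 at index 1, swap → [14, 6, 13, 1]

[14, 6, 13, 1]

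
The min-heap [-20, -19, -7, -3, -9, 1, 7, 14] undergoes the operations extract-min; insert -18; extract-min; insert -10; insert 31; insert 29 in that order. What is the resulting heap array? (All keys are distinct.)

extract-min → returns -20:
  remove root -20; move last element 14 to root → [14, -19, -7, -3, -9, 1, 7]
  14 vs smaller child -19 at index 1, swap → [-19, 14, -7, -3, -9, 1, 7]
  14 vs smaller child -9 at index 4, swap → [-19, -9, -7, -3, 14, 1, 7]
insert -18:
  append -18 at index 7 → [-19, -9, -7, -3, 14, 1, 7, -18]
  -18 < parent -3 at index 3, swap → [-19, -9, -7, -18, 14, 1, 7, -3]
  -18 < parent -9 at index 1, swap → [-19, -18, -7, -9, 14, 1, 7, -3]
extract-min → returns -19:
  remove root -19; move last element -3 to root → [-3, -18, -7, -9, 14, 1, 7]
  -3 vs smaller child -18 at index 1, swap → [-18, -3, -7, -9, 14, 1, 7]
  -3 vs smaller child -9 at index 3, swap → [-18, -9, -7, -3, 14, 1, 7]
insert -10:
  append -10 at index 7 → [-18, -9, -7, -3, 14, 1, 7, -10]
  -10 < parent -3 at index 3, swap → [-18, -9, -7, -10, 14, 1, 7, -3]
  -10 < parent -9 at index 1, swap → [-18, -10, -7, -9, 14, 1, 7, -3]
insert 31:
  append 31 at index 8 → [-18, -10, -7, -9, 14, 1, 7, -3, 31] (no swap needed)
insert 29:
  append 29 at index 9 → [-18, -10, -7, -9, 14, 1, 7, -3, 31, 29] (no swap needed)

[-18, -10, -7, -9, 14, 1, 7, -3, 31, 29]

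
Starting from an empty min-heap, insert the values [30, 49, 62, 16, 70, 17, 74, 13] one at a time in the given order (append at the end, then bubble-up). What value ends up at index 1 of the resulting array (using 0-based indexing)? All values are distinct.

16

Insert 30:
  append 30 at index 0 → [30] (no swap needed)
Insert 49:
  append 49 at index 1 → [30, 49] (no swap needed)
Insert 62:
  append 62 at index 2 → [30, 49, 62] (no swap needed)
Insert 16:
  append 16 at index 3 → [30, 49, 62, 16]
  16 < parent 49 at index 1, swap → [30, 16, 62, 49]
  16 < parent 30 at index 0, swap → [16, 30, 62, 49]
Insert 70:
  append 70 at index 4 → [16, 30, 62, 49, 70] (no swap needed)
Insert 17:
  append 17 at index 5 → [16, 30, 62, 49, 70, 17]
  17 < parent 62 at index 2, swap → [16, 30, 17, 49, 70, 62]
Insert 74:
  append 74 at index 6 → [16, 30, 17, 49, 70, 62, 74] (no swap needed)
Insert 13:
  append 13 at index 7 → [16, 30, 17, 49, 70, 62, 74, 13]
  13 < parent 49 at index 3, swap → [16, 30, 17, 13, 70, 62, 74, 49]
  13 < parent 30 at index 1, swap → [16, 13, 17, 30, 70, 62, 74, 49]
  13 < parent 16 at index 0, swap → [13, 16, 17, 30, 70, 62, 74, 49]
resulting array: [13, 16, 17, 30, 70, 62, 74, 49]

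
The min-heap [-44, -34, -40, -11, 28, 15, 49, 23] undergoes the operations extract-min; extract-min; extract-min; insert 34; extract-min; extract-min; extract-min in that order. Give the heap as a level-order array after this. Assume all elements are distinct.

[28, 49, 34]

extract-min → returns -44:
  remove root -44; move last element 23 to root → [23, -34, -40, -11, 28, 15, 49]
  23 vs smaller child -40 at index 2, swap → [-40, -34, 23, -11, 28, 15, 49]
  23 vs smaller child 15 at index 5, swap → [-40, -34, 15, -11, 28, 23, 49]
extract-min → returns -40:
  remove root -40; move last element 49 to root → [49, -34, 15, -11, 28, 23]
  49 vs smaller child -34 at index 1, swap → [-34, 49, 15, -11, 28, 23]
  49 vs smaller child -11 at index 3, swap → [-34, -11, 15, 49, 28, 23]
extract-min → returns -34:
  remove root -34; move last element 23 to root → [23, -11, 15, 49, 28]
  23 vs smaller child -11 at index 1, swap → [-11, 23, 15, 49, 28]
insert 34:
  append 34 at index 5 → [-11, 23, 15, 49, 28, 34] (no swap needed)
extract-min → returns -11:
  remove root -11; move last element 34 to root → [34, 23, 15, 49, 28]
  34 vs smaller child 15 at index 2, swap → [15, 23, 34, 49, 28]
extract-min → returns 15:
  remove root 15; move last element 28 to root → [28, 23, 34, 49]
  28 vs smaller child 23 at index 1, swap → [23, 28, 34, 49]
extract-min → returns 23:
  remove root 23; move last element 49 to root → [49, 28, 34]
  49 vs smaller child 28 at index 1, swap → [28, 49, 34]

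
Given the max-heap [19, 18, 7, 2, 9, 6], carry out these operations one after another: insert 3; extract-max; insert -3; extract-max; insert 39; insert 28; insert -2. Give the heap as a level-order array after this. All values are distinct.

[39, 28, 9, 3, -3, 6, 7, 2, -2]

insert 3:
  append 3 at index 6 → [19, 18, 7, 2, 9, 6, 3] (no swap needed)
extract-max → returns 19:
  remove root 19; move last element 3 to root → [3, 18, 7, 2, 9, 6]
  3 vs larger child 18 at index 1, swap → [18, 3, 7, 2, 9, 6]
  3 vs larger child 9 at index 4, swap → [18, 9, 7, 2, 3, 6]
insert -3:
  append -3 at index 6 → [18, 9, 7, 2, 3, 6, -3] (no swap needed)
extract-max → returns 18:
  remove root 18; move last element -3 to root → [-3, 9, 7, 2, 3, 6]
  -3 vs larger child 9 at index 1, swap → [9, -3, 7, 2, 3, 6]
  -3 vs larger child 3 at index 4, swap → [9, 3, 7, 2, -3, 6]
insert 39:
  append 39 at index 6 → [9, 3, 7, 2, -3, 6, 39]
  39 > parent 7 at index 2, swap → [9, 3, 39, 2, -3, 6, 7]
  39 > parent 9 at index 0, swap → [39, 3, 9, 2, -3, 6, 7]
insert 28:
  append 28 at index 7 → [39, 3, 9, 2, -3, 6, 7, 28]
  28 > parent 2 at index 3, swap → [39, 3, 9, 28, -3, 6, 7, 2]
  28 > parent 3 at index 1, swap → [39, 28, 9, 3, -3, 6, 7, 2]
insert -2:
  append -2 at index 8 → [39, 28, 9, 3, -3, 6, 7, 2, -2] (no swap needed)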